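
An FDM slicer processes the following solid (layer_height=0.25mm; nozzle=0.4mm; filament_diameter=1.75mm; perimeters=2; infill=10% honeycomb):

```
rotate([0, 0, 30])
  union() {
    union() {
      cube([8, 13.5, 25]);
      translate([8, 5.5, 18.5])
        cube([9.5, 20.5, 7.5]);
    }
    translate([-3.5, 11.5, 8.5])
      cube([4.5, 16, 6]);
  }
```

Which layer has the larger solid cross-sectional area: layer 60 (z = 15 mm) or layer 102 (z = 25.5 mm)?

layer 102 (z = 25.5 mm)

Layer 60 (z = 15): the cube (footprint 8×13.5) is included at this height (area 108.00 mm²); the cube at (8, 5.5) does not reach this height (z outside [18.5, 26]); Merging all regions: only the 8×13.5 cube is present, so the union is just that shape — area = 108.00 mm²; the cube at (-3.5, 11.5) does not reach this height (z outside [8.5, 14.5]); Merging all regions: only that combined region is present, so the union is just that shape — area = 108.00 mm²; (rotated 30° about Z; rotation is an isometry so areas/perimeters/island counts are preserved). So its area = 108.00 mm². Layer 102 (z = 25.5): the cube is not intersected at this z (z outside [0, 25]); the cube at (8, 5.5) is present — its section is the full 9.5×20.5 rectangle (area 194.75 mm²); Combining (union): only the 9.5×20.5 cube at (8, 5.5) is present, so the union is just that shape — area = 194.75 mm²; the cube at (-3.5, 11.5) does not reach this height (z outside [8.5, 14.5]); Taking the union: only that combined region is present, so the union is just that shape — area = 194.75 mm²; (whole slice rotated 30° about Z — lengths, areas and connectivity unchanged). So its area = 194.75 mm². Layer 102 is larger (194.75 vs 108.00 mm²).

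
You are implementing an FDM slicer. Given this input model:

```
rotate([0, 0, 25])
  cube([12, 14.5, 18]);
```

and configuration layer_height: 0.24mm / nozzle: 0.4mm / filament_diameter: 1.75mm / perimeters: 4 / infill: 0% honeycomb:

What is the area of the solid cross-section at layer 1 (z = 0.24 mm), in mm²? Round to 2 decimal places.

174.00 mm²

At z = 0.24 mm: the cube is present — its section is the full 12×14.5 rectangle (area 174.00 mm²); (whole slice rotated 25° about Z — lengths, areas and connectivity unchanged). Overall, the cross-section is a single solid region. Net area = 174.00 mm².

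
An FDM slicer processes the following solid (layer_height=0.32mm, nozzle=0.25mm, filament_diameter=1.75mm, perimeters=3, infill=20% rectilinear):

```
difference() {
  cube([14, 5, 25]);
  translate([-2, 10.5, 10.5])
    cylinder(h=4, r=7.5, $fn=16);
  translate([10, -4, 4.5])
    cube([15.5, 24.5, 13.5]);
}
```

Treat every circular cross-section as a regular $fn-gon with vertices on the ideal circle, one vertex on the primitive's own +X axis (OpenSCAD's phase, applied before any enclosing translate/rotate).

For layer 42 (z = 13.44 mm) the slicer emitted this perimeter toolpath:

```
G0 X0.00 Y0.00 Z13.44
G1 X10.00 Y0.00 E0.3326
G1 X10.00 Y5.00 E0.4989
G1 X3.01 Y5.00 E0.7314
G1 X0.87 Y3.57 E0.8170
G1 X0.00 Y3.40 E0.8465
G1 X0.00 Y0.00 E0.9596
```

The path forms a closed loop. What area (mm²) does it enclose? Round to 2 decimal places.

47.15 mm²

Apply the shoelace formula to the sequence of (X, Y) vertices; enclosed area = 47.15 mm².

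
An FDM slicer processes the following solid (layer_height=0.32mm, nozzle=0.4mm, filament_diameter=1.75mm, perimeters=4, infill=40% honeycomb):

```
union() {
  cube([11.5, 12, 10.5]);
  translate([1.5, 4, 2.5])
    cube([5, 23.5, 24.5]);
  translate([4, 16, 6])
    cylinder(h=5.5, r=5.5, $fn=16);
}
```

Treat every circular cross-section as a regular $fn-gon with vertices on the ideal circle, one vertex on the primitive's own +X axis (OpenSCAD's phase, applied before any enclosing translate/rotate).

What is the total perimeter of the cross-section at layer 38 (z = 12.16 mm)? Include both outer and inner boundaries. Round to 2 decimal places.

57.00 mm

At z = 12.16 mm: the cube does not reach this height (z outside [0, 10.5]); the cube at (1.5, 4) (footprint 5×23.5) is included at this height (perimeter 57.00 mm); the cylinder at (4, 16) is absent (z outside [6, 11.5]); Combining (union): only the 5×23.5 cube at (1.5, 4) is present, so the union is just that shape — boundary = 57.00 mm. Overall, the cross-section is a single solid region. Total boundary length (outer) = 57.00 mm.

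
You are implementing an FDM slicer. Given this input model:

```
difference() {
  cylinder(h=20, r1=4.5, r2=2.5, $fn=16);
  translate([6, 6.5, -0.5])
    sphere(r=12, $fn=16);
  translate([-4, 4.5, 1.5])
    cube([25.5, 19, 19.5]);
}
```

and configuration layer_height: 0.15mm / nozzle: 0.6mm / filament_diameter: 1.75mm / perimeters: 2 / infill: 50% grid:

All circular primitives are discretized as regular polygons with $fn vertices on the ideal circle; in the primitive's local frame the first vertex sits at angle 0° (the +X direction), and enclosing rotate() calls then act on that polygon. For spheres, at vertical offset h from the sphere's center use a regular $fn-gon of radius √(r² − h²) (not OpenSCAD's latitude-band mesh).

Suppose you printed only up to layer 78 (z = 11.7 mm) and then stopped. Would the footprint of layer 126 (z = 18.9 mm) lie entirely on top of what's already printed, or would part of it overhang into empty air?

entirely on top

Compare the two slices. At z = 11.7: the cone (r1=4.5→r2=2.5) has section circumradius 3.330 here — a regular 16-gon (area = (16/2)·3.330²·sin(360°/16) = 33.95 mm²); the sphere at (6, 6.5) does not reach this height (|z−center|=12.200 > r=12); the 25.5×19 cube at (-4, 4.5) contributes its full rectangle (area 484.50 mm²); Subtracting the remaining from the first: starting from the cone (33.95 mm²), the 25.5×19 cube at (-4, 4.5) misses the remaining region (no effect) — area = 33.95 mm². At z = 18.9: the cone contributes a regular 16-gon of circumradius 2.610 (interpolated between r1=4.5 and r2=2.5 at t=0.945) (area = (16/2)·2.610²·sin(360°/16) = 20.86 mm²); the sphere at (6, 6.5) is not intersected at this z (|z−center|=19.400 > r=12); the 25.5×19 cube at (-4, 4.5) contributes its full rectangle (area 484.50 mm²); Taking the first minus the rest: starting from the cone (20.86 mm²), the 25.5×19 cube at (-4, 4.5) misses the remaining region (no effect) — area = 20.86 mm². Checking containment: the cross-section at z = 18.9 is a subset of the cross-section at z = 11.7.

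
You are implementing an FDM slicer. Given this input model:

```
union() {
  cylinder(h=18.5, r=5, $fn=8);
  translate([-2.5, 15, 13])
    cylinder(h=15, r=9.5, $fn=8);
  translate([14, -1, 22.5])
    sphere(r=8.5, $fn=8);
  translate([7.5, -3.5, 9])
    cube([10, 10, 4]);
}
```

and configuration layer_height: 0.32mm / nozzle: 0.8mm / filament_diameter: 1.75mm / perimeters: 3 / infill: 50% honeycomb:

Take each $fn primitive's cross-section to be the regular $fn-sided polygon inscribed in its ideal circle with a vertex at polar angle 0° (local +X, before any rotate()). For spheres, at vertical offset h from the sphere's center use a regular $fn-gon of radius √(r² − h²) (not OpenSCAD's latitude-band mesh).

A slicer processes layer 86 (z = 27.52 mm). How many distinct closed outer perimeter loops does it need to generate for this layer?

2

At z = 27.52 mm: the cylinder does not reach this height (z outside [0, 18.5]); the cylinder at (-2.5, 15): section is a regular 8-gon, circumradius r=9.5; the r=8.5 sphere at (14, -1) contributes a regular 8-gon of circumradius √(8.5²−5.02²) = 6.859; the cube at (7.5, -3.5) is not intersected at this z (z outside [9, 13]); Merging all regions: the 2 present regions are separate (no shared area or edge), so areas and boundary lengths simply add and each stays a separate island — 2 connected regions. The result has 2 disconnected regions.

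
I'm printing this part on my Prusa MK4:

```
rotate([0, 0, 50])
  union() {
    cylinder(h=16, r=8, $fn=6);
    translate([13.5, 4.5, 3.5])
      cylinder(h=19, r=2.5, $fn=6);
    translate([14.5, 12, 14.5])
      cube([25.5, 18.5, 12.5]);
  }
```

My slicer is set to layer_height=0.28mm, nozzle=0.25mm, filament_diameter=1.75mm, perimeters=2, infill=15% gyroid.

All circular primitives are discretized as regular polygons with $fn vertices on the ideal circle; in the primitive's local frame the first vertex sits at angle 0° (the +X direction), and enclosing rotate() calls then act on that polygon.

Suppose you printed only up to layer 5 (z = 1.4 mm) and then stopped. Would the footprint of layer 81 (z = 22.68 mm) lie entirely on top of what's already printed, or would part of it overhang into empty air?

Compare the two slices. At z = 1.4: the r=8 cylinder gives a regular 6-gon of circumradius 8 (constant along its height) (area = (6/2)·8.000²·sin(360°/6) = 166.28 mm²); the cylinder at (13.5, 4.5) does not reach this height (z outside [3.5, 22.5]); the cube at (14.5, 12) does not reach this height (z outside [14.5, 27]); Merging all regions: only the r=8 cylinder is present, so the union is just that shape — area = 166.28 mm²; (whole slice rotated 50° about Z — lengths, areas and connectivity unchanged). At z = 22.68: the cylinder is absent (z outside [0, 16]); the cylinder at (13.5, 4.5) is not intersected at this z (z outside [3.5, 22.5]); the cube at (14.5, 12) (footprint 25.5×18.5) is included at this height (area 471.75 mm²); Combining (union): only the 25.5×18.5 cube at (14.5, 12) is present, so the union is just that shape — area = 471.75 mm²; (rotated 50° about Z; rotation is an isometry so areas/perimeters/island counts are preserved). Checking containment: at z = 22.68 the cross-section extends beyond the z = 1.4 cross-section by about 471.75 mm².

part overhangs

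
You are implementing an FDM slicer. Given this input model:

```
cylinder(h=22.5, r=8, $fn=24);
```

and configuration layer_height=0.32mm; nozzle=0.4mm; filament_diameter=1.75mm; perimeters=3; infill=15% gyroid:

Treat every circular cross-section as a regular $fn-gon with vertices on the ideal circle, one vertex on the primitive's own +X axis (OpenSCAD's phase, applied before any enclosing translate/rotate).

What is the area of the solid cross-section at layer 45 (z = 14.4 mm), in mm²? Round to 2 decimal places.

At z = 14.4 mm: the r=8 cylinder contributes a regular 24-gon of circumradius 8 (area = (24/2)·8.000²·sin(360°/24) = 198.77 mm²). Overall, the cross-section is a single solid region. Net area = 198.77 mm².

198.77 mm²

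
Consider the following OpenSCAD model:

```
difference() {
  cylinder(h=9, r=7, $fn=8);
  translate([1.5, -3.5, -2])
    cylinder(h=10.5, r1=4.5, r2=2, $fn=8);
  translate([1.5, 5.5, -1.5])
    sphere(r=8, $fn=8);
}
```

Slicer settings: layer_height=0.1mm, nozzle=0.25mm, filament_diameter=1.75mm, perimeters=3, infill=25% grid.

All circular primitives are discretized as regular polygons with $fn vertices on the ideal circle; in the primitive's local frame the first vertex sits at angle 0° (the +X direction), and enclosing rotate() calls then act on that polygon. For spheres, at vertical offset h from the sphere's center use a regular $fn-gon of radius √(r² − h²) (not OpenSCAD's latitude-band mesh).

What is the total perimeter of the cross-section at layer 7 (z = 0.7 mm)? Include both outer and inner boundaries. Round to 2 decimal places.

At z = 0.7 mm: the cylinder: section is a regular 8-gon, circumradius r=7 (perimeter = 2·8·7.000·sin(180°/8) = 42.86 mm); the cone at (1.5, -3.5): at t=0.257 of its height the radius interpolates to r₁+(r₂−r₁)t = 3.857, giving a regular 8-gon of that circumradius (perimeter = 2·8·3.857·sin(180°/8) = 23.62 mm); the sphere at (1.5, 5.5): section is a regular 8-gon, circumradius = √(r²−h²) = √(8²−2.2²) = 7.692 (perimeter = 2·8·7.692·sin(180°/8) = 47.09 mm); After the difference (first − rest): starting from the r=7 cylinder, the cone at (1.5, -3.5) partially overlaps it — only the 38.59 mm² overlap (of its 42.08 mm²) is removed, clipping the outline; the r=8 sphere at (1.5, 5.5) partially overlaps it — only the 67.36 mm² overlap (of its 167.33 mm²) is removed, clipping the outline — boundary = 42.15 mm. Overall, the cross-section has 2 separate islands. Total boundary length (outer) = 42.15 mm.

42.15 mm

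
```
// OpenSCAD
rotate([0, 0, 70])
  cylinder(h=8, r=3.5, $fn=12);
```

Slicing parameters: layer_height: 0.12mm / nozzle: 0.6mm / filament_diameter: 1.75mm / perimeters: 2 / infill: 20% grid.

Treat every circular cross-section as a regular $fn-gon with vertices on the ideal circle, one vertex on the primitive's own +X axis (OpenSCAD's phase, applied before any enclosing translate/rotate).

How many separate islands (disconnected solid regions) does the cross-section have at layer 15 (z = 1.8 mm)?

1

At z = 1.8 mm: the r=3.5 cylinder gives a regular 12-gon of circumradius 3.5 (constant along its height); (rotated 70° about Z; rotation is an isometry so areas/perimeters/island counts are preserved). Overall, the cross-section is a single solid region. Island count = 1.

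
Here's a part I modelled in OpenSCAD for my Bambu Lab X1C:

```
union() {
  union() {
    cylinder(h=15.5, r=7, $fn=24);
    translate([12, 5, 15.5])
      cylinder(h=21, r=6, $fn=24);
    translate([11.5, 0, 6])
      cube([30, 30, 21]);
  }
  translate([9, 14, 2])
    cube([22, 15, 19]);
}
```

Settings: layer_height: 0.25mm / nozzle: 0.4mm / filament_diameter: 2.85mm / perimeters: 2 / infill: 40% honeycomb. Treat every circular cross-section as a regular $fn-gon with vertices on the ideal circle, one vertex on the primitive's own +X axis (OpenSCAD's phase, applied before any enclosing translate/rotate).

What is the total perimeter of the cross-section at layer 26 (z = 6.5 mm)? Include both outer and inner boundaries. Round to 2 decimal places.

At z = 6.5 mm: the r=7 cylinder gives a regular 24-gon of circumradius 7 (constant along its height) (perimeter = 2·24·7.000·sin(180°/24) = 43.86 mm); the cylinder at (12, 5) is absent (z outside [15.5, 36.5]); the 30×30 cube at (11.5, 0) contributes its full rectangle (perimeter 120.00 mm); Taking the union: the 2 present regions are separate (no shared area or edge), so areas and boundary lengths simply add and each stays a separate island — boundary = 163.86 mm; the 22×15 cube at (9, 14) contributes its full rectangle (perimeter 74.00 mm); Taking the union: the regions partially overlap (shared area 292.50 mm²), so the edge portions inside another operand are dropped and the merged outline is re-measured after clipping — boundary = 168.86 mm. Overall, the cross-section has 2 separate islands. Total boundary length (outer) = 168.86 mm.

168.86 mm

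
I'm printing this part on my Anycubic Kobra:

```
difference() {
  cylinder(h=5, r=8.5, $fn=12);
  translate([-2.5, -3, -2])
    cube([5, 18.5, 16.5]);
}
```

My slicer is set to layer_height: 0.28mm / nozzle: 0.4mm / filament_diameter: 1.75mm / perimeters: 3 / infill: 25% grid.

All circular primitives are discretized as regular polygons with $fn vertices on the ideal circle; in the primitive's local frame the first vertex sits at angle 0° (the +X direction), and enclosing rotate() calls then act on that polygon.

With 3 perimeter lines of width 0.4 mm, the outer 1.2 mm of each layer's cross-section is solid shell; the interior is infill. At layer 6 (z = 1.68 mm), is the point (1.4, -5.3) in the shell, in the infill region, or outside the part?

infill

At z = 1.68 mm: the r=8.5 cylinder gives a regular 12-gon of circumradius 8.5 (constant along its height); the cube at (-2.5, -3) (footprint 5×18.5) is included at this height; Taking the first minus the rest: starting from the r=8.5 cylinder, the 5×18.5 cube at (-2.5, -3) partially overlaps it — only the 55.83 mm² overlap (of its 92.50 mm²) is removed, clipping the outline — 1 connected region. Overall, the cross-section is a single solid region. The nearest boundary edge runs (-2.50, -3.00)→(2.50, -3.00); distance from the point to it = 2.30 mm. The point is inside the cross-section and 2.30 mm from the nearest boundary — more than the 1.2 mm shell width (3 × 0.4), so it's in the infill interior.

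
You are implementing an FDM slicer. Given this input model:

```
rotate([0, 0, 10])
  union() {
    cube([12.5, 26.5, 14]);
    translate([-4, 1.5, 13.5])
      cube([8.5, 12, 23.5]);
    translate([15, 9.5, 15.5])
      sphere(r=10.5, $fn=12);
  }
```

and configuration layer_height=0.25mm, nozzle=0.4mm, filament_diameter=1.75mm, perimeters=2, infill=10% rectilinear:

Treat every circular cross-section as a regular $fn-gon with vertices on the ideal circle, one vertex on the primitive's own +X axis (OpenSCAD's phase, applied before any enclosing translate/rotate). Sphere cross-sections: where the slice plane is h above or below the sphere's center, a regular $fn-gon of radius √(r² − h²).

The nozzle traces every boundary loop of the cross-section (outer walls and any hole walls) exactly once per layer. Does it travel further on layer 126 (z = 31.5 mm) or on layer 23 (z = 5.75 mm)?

layer 23 (z = 5.75 mm)

Layer 126 (z = 31.5): the cube is not intersected at this z (z outside [0, 14]); the cube at (-4, 1.5) is present — its section is the full 8.5×12 rectangle (perimeter 41.00 mm); the sphere at (15, 9.5) is absent (|z−center|=16.000 > r=10.5); Merging all regions: only the 8.5×12 cube at (-4, 1.5) is present, so the union is just that shape — boundary = 41.00 mm; (whole slice rotated 10° about Z — lengths, areas and connectivity unchanged). So its perimeter = 41.00 mm. Layer 23 (z = 5.75): the cube is present — its section is the full 12.5×26.5 rectangle (perimeter 78.00 mm); the cube at (-4, 1.5) does not reach this height (z outside [13.5, 37]); the sphere at (15, 9.5): section is a regular 12-gon, circumradius = √(r²−h²) = √(10.5²−9.75²) = 3.897 (perimeter = 2·12·3.897·sin(180°/12) = 24.21 mm); Merging all regions: the regions partially overlap (shared area 5.19 mm²), so the edge portions inside another operand are dropped and the merged outline is re-measured after clipping — boundary = 90.05 mm; (rotated 10° about Z; rotation is an isometry so areas/perimeters/island counts are preserved). So its perimeter = 90.05 mm. Layer 23 is larger (90.05 vs 41.00 mm).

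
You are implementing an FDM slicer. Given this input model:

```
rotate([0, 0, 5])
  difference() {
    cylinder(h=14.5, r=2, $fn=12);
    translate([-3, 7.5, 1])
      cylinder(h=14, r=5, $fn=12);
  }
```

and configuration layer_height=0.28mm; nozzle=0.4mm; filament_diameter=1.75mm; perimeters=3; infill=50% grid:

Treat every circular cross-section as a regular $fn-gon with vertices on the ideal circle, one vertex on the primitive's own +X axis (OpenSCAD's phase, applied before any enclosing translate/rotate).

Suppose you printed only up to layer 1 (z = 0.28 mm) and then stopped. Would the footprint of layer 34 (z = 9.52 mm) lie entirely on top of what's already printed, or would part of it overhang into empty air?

entirely on top

Compare the two slices. At z = 0.28: the r=2 cylinder gives a regular 12-gon of circumradius 2 (constant along its height) (area = (12/2)·2.000²·sin(360°/12) = 12.00 mm²); the cylinder at (-3, 7.5) is absent (z outside [1, 15]); Subtracting the remaining from the first: none of the subtracted shapes is present at this height, so the r=2 cylinder is unchanged — area = 12.00 mm²; (rotated 5° about Z; rotation is an isometry so areas/perimeters/island counts are preserved). At z = 9.52: the cylinder: section is a regular 12-gon, circumradius r=2 (area = (12/2)·2.000²·sin(360°/12) = 12.00 mm²); the r=5 cylinder at (-3, 7.5) contributes a regular 12-gon of circumradius 5 (area = (12/2)·5.000²·sin(360°/12) = 75.00 mm²); Subtracting the remaining from the first: starting from the r=2 cylinder (12.00 mm²), the r=5 cylinder at (-3, 7.5) misses the remaining region (no effect) — area = 12.00 mm²; (rotated 5° about Z; rotation is an isometry so areas/perimeters/island counts are preserved). Checking containment: the cross-section at z = 9.52 is a subset of the cross-section at z = 0.28.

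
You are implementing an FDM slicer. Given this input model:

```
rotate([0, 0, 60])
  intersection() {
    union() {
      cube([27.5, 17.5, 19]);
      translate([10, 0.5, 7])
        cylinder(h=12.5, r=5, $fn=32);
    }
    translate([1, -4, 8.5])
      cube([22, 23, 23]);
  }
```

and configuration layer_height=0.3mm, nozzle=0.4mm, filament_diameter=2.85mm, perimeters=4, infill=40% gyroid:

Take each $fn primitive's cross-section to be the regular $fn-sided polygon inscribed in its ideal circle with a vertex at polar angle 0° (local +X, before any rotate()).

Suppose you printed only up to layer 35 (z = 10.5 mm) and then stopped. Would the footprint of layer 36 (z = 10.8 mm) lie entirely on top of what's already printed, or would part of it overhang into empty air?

Compare the two slices. At z = 10.5: the cube (footprint 27.5×17.5) is included at this height (area 481.25 mm²); the r=5 cylinder at (10, 0.5) contributes a regular 32-gon of circumradius 5 (area = (32/2)·5.000²·sin(360°/32) = 78.04 mm²); Combining (union): the regions partially overlap — summed areas 559.29 mm² minus the doubly-counted overlap 43.99 mm² gives 515.29 mm² — area = 515.29 mm²; the cube at (1, -4) (footprint 22×23) is included at this height (area 506.00 mm²); After intersecting: the 22×23 cube at (1, -4) partially overlaps the result so far; clipping to the common part keeps 417.64 mm² — area = 417.64 mm²; (whole slice rotated 60° about Z — lengths, areas and connectivity unchanged). At z = 10.8: the cube is present — its section is the full 27.5×17.5 rectangle (area 481.25 mm²); the cylinder at (10, 0.5): section is a regular 32-gon, circumradius r=5 (area = (32/2)·5.000²·sin(360°/32) = 78.04 mm²); Taking the union: the regions partially overlap — summed areas 559.29 mm² minus the doubly-counted overlap 43.99 mm² gives 515.29 mm² — area = 515.29 mm²; the cube at (1, -4) is present — its section is the full 22×23 rectangle (area 506.00 mm²); After intersecting: the 22×23 cube at (1, -4) partially overlaps the result so far; clipping to the common part keeps 417.64 mm² — area = 417.64 mm²; (rotated 60° about Z; rotation is an isometry so areas/perimeters/island counts are preserved). Checking containment: the cross-section at z = 10.8 is a subset of the cross-section at z = 10.5.

entirely on top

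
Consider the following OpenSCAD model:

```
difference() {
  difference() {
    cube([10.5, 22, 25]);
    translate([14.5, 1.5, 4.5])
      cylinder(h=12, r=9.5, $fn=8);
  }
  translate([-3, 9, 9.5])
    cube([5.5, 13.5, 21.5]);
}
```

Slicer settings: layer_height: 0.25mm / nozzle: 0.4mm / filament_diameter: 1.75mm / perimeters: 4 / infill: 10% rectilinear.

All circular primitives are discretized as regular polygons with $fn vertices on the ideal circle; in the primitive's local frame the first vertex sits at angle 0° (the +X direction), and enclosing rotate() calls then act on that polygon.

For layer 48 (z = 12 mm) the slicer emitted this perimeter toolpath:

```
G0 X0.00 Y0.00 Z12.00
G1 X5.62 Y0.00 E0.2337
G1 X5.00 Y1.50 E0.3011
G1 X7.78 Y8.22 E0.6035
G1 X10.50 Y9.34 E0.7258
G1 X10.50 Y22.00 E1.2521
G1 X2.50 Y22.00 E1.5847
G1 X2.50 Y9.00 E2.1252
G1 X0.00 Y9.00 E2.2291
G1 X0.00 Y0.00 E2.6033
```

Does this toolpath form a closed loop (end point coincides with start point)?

Start point (G0): (0.00, 0.00). End point (last G1): the path returns to the start — closed.

yes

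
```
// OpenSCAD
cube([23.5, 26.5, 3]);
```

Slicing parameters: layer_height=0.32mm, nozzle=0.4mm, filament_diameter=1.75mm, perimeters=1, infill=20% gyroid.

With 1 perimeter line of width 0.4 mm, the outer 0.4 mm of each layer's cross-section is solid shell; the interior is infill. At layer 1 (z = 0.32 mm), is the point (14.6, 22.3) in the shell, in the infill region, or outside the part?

infill

At z = 0.32 mm: the cube is present — its section is the full 23.5×26.5 rectangle. Overall, the cross-section is a single solid region. The nearest boundary edge runs (23.50, 26.50)→(0.00, 26.50); distance from the point to it = 4.20 mm. The point is inside the cross-section and 4.20 mm from the nearest boundary — more than the 0.4 mm shell width (1 × 0.4), so it's in the infill interior.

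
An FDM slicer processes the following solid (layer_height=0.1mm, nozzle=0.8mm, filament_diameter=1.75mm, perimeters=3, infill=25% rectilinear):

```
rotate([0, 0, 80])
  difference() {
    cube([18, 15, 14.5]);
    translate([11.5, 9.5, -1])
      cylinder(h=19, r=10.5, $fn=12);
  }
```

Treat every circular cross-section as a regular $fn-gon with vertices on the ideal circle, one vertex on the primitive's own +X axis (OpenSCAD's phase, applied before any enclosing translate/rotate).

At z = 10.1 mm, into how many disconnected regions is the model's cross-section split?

At z = 10.1 mm: the cube is present — its section is the full 18×15 rectangle; the cylinder at (11.5, 9.5): section is a regular 12-gon, circumradius r=10.5; After the difference (first − rest): starting from the 18×15 cube, the r=10.5 cylinder at (11.5, 9.5) partially overlaps it — only the 230.40 mm² overlap (of its 330.75 mm²) is removed, clipping the outline — 2 connected regions; (rotated 80° about Z; rotation is an isometry so areas/perimeters/island counts are preserved). The result has 2 disconnected regions.

2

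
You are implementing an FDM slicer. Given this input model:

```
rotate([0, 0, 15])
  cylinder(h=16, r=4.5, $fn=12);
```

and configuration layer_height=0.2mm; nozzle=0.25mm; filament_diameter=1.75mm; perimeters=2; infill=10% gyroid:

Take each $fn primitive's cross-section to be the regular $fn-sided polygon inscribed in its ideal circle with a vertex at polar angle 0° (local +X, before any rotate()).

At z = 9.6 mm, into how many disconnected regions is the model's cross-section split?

At z = 9.6 mm: the cylinder: section is a regular 12-gon, circumradius r=4.5; (whole slice rotated 15° about Z — lengths, areas and connectivity unchanged). The result has 1 disconnected region.

1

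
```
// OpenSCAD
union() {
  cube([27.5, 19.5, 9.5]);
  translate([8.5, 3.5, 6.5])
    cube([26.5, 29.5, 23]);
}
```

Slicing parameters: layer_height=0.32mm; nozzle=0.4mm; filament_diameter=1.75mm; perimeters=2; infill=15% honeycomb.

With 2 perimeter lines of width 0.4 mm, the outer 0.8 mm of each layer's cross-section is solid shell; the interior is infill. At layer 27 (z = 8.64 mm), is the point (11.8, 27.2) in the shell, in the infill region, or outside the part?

At z = 8.64 mm: the cube (footprint 27.5×19.5) is included at this height; the cube at (8.5, 3.5) is present — its section is the full 26.5×29.5 rectangle; Taking the union: the regions partially overlap (shared area 304.00 mm²), so overlapping operands fuse into one piece — 1 connected region. Overall, the cross-section is a single solid region. The nearest boundary edge runs (8.50, 19.50)→(8.50, 33.00); distance from the point to it = 3.30 mm. The point is inside the cross-section and 3.30 mm from the nearest boundary — more than the 0.8 mm shell width (2 × 0.4), so it's in the infill interior.

infill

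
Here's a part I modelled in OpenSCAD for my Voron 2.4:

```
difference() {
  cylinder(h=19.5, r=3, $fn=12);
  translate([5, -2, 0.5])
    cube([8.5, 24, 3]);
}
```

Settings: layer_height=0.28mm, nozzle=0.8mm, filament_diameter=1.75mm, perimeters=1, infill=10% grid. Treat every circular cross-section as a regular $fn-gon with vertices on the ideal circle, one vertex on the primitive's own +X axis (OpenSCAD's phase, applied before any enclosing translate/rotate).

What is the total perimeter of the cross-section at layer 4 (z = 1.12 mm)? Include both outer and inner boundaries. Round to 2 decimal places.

At z = 1.12 mm: the r=3 cylinder gives a regular 12-gon of circumradius 3 (constant along its height) (perimeter = 2·12·3.000·sin(180°/12) = 18.63 mm); the cube at (5, -2) is present — its section is the full 8.5×24 rectangle (perimeter 65.00 mm); Taking the first minus the rest: starting from the r=3 cylinder, the 8.5×24 cube at (5, -2) misses the remaining region (no effect) — boundary = 18.63 mm. Overall, the cross-section is a single solid region. Total boundary length (outer) = 18.63 mm.

18.63 mm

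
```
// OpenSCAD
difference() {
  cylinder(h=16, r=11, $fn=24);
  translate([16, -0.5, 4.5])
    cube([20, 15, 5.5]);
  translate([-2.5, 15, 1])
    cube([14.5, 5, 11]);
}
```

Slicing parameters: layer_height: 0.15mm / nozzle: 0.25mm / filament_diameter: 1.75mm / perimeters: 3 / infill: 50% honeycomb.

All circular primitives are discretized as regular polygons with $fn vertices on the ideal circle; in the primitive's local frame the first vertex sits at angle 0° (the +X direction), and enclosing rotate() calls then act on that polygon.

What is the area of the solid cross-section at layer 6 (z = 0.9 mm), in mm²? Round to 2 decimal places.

375.81 mm²

At z = 0.9 mm: the cylinder: section is a regular 24-gon, circumradius r=11 (area = (24/2)·11.000²·sin(360°/24) = 375.81 mm²); the cube at (16, -0.5) is absent (z outside [4.5, 10]); the cube at (-2.5, 15) is absent (z outside [1, 12]); Subtracting the remaining from the first: none of the subtracted shapes is present at this height, so the r=11 cylinder is unchanged — area = 375.81 mm². Overall, the cross-section is a single solid region. Net area = 375.81 mm².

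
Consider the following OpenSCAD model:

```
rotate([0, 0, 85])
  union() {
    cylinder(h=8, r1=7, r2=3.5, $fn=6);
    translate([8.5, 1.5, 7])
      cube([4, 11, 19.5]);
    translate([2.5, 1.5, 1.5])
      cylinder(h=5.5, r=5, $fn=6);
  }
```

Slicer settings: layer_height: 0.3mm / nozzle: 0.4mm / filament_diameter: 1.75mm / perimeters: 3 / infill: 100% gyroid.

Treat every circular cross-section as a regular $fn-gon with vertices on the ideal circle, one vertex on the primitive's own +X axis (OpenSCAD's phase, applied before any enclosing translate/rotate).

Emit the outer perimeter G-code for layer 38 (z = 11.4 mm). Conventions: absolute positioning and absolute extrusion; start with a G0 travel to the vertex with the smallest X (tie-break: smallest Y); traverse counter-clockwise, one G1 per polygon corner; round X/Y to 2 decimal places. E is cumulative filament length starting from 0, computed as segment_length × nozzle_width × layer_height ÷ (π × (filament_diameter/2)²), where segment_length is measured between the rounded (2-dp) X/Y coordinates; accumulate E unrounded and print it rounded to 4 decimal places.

G0 X-11.71 Y9.56 Z11.40
G1 X-0.75 Y8.60 E0.5489
G1 X-0.40 Y12.58 E0.7482
G1 X-11.36 Y13.54 E1.2971
G1 X-11.71 Y9.56 E1.4964

At z = 11.4 mm: the cone is not intersected at this z (z outside [0, 8]); the cube at (8.5, 1.5) is present — its section is the full 4×11 rectangle; the cylinder at (2.5, 1.5) does not reach this height (z outside [1.5, 7]); Combining (union): only the 4×11 cube at (8.5, 1.5) is present, so the union is just that shape — 1 connected region; (whole slice rotated 85° about Z — lengths, areas and connectivity unchanged). The outline is a single polygon with 4 vertices. Extrusion per mm of travel: 0.4 × 0.3 / (π × 0.875²) = 0.049890. Accumulating E over each segment gives final E = 1.4964.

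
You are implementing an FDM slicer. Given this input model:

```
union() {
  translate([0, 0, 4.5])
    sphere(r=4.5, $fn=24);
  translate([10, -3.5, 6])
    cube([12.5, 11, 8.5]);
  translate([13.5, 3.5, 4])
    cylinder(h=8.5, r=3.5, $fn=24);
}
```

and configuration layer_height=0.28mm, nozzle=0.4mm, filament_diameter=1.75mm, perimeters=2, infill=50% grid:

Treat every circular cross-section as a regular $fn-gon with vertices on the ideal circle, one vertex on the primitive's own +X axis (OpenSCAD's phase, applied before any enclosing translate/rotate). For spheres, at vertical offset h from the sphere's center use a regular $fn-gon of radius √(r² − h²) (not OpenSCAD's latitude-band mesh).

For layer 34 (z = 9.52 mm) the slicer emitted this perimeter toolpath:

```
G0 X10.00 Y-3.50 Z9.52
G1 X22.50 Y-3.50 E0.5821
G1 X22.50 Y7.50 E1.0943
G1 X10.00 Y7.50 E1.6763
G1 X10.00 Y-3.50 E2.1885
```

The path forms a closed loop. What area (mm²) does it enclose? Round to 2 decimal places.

137.50 mm²

Apply the shoelace formula to the sequence of (X, Y) vertices; enclosed area = 137.50 mm².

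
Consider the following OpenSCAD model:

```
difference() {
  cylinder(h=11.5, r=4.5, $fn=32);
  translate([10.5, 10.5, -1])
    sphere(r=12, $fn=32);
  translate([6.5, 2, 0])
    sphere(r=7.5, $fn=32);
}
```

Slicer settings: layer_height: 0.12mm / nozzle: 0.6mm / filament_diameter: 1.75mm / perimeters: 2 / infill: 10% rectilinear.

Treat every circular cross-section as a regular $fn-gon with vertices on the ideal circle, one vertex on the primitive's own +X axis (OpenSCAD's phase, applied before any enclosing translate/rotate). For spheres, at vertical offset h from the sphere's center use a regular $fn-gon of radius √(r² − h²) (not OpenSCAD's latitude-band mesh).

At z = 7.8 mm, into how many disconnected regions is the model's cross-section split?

1

At z = 7.8 mm: the cylinder: section is a regular 32-gon, circumradius r=4.5; the r=12 sphere at (10.5, 10.5) slices to a regular 32-gon of circumradius 8.158 (√(r²−h²) with h=8.8 from center); the sphere at (6.5, 2) is absent (|z−center|=7.800 > r=7.5); After the difference (first − rest): starting from the r=4.5 cylinder, the r=12 sphere at (10.5, 10.5) misses the remaining region (no effect) — 1 connected region. The result has 1 disconnected region.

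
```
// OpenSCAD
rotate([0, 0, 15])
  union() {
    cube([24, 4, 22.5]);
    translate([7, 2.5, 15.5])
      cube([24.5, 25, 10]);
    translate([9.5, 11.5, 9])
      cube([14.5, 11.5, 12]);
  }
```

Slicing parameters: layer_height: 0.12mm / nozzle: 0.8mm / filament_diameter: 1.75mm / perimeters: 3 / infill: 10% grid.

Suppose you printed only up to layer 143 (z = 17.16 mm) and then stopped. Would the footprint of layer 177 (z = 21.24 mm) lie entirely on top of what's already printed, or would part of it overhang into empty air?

Compare the two slices. At z = 17.16: the cube is present — its section is the full 24×4 rectangle (area 96.00 mm²); the cube at (7, 2.5) is present — its section is the full 24.5×25 rectangle (area 612.50 mm²); the cube at (9.5, 11.5) (footprint 14.5×11.5) is included at this height (area 166.75 mm²); Taking the union: the regions partially overlap — summed areas 875.25 mm² minus the doubly-counted overlap 192.25 mm² gives 683.00 mm² — area = 683.00 mm²; (rotated 15° about Z; rotation is an isometry so areas/perimeters/island counts are preserved). At z = 21.24: the cube (footprint 24×4) is included at this height (area 96.00 mm²); the 24.5×25 cube at (7, 2.5) contributes its full rectangle (area 612.50 mm²); the cube at (9.5, 11.5) is absent (z outside [9, 21]); Taking the union: the regions partially overlap — summed areas 708.50 mm² minus the doubly-counted overlap 25.50 mm² gives 683.00 mm² — area = 683.00 mm²; (rotated 15° about Z; rotation is an isometry so areas/perimeters/island counts are preserved). Checking containment: the cross-section at z = 21.24 is a subset of the cross-section at z = 17.16.

entirely on top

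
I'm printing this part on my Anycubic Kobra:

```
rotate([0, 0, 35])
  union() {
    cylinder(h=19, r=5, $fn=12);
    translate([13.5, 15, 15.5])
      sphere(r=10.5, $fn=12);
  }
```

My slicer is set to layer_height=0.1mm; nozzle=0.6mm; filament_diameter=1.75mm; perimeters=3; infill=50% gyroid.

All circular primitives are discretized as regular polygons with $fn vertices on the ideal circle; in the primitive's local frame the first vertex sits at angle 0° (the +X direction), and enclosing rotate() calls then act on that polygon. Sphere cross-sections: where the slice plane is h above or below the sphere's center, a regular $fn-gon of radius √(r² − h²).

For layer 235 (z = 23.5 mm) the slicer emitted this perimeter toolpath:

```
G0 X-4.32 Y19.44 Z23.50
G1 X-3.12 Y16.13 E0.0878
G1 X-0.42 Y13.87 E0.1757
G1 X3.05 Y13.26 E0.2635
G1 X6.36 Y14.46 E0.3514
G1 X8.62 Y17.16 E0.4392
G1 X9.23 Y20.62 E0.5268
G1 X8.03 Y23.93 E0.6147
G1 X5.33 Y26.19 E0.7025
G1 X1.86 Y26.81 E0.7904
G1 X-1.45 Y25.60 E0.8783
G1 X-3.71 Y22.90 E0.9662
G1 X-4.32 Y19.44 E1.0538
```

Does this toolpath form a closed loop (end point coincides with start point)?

yes

Start point (G0): (-4.32, 19.44). End point (last G1): the path returns to the start — closed.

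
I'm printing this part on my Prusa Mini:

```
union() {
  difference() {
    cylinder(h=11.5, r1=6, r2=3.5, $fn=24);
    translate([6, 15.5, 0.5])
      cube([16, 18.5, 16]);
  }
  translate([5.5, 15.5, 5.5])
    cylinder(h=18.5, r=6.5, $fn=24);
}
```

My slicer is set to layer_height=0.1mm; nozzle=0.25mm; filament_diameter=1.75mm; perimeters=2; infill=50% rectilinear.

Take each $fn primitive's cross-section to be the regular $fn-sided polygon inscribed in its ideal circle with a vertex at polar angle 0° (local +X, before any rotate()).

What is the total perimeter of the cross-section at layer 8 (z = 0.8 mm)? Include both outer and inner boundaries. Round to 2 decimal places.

36.50 mm

At z = 0.8 mm: the cone (r1=6→r2=3.5) has section circumradius 5.826 here — a regular 24-gon (perimeter = 2·24·5.826·sin(180°/24) = 36.50 mm); the cube at (6, 15.5) (footprint 16×18.5) is included at this height (perimeter 69.00 mm); Taking the first minus the rest: starting from the cone, the 16×18.5 cube at (6, 15.5) misses the remaining region (no effect) — boundary = 36.50 mm; the cylinder at (5.5, 15.5) is not intersected at this z (z outside [5.5, 24]); Merging all regions: only the result so far is present, so the union is just that shape — boundary = 36.50 mm. Overall, the cross-section is a single solid region. Total boundary length (outer) = 36.50 mm.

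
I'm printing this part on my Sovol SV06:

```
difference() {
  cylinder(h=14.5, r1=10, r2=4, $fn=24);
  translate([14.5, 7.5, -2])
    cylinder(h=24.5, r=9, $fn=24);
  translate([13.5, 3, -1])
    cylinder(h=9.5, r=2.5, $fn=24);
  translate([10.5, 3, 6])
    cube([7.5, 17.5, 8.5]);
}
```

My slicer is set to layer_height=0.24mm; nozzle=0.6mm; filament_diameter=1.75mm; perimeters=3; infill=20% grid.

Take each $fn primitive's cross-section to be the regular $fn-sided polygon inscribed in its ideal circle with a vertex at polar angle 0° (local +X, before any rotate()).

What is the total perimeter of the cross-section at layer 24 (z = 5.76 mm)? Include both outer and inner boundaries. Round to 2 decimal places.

At z = 5.76 mm: the cone contributes a regular 24-gon of circumradius 7.617 (interpolated between r1=10 and r2=4 at t=0.397) (perimeter = 2·24·7.617·sin(180°/24) = 47.72 mm); the r=9 cylinder at (14.5, 7.5) gives a regular 24-gon of circumradius 9 (constant along its height) (perimeter = 2·24·9.000·sin(180°/24) = 56.39 mm); the r=2.5 cylinder at (13.5, 3) gives a regular 24-gon of circumradius 2.5 (constant along its height) (perimeter = 2·24·2.500·sin(180°/24) = 15.66 mm); the cube at (10.5, 3) is absent (z outside [6, 14.5]); Subtracting the remaining from the first: starting from the cone, the r=9 cylinder at (14.5, 7.5) partially overlaps it — only the 0.33 mm² overlap (of its 251.57 mm²) is removed, clipping the outline; the r=2.5 cylinder at (13.5, 3) misses the remaining region (no effect) — boundary = 47.72 mm. Overall, the cross-section is a single solid region. Total boundary length (outer) = 47.72 mm.

47.72 mm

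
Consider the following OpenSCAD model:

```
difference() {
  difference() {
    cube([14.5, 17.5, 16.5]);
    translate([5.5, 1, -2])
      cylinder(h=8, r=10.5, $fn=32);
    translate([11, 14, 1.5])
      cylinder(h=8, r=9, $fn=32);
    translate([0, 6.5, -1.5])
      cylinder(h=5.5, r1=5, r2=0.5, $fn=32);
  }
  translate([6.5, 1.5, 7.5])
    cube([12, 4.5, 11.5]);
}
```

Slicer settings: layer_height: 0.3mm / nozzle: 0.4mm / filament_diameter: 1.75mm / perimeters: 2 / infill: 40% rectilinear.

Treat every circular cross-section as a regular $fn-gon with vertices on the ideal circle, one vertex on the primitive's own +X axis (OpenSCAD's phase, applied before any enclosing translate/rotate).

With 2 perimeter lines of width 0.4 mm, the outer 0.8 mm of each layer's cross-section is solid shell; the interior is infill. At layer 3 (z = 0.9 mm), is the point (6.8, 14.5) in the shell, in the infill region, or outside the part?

infill

At z = 0.9 mm: the cube is present — its section is the full 14.5×17.5 rectangle; the r=10.5 cylinder at (5.5, 1) contributes a regular 32-gon of circumradius 10.5; the cylinder at (11, 14) is absent (z outside [1.5, 9.5]); the cone at (0, 6.5) contributes a regular 32-gon of circumradius 3.036 (interpolated between r1=5 and r2=0.5 at t=0.436); After the difference (first − rest): starting from the 14.5×17.5 cube, the r=10.5 cylinder at (5.5, 1) partially overlaps it — only the 150.03 mm² overlap (of its 344.14 mm²) is removed, clipping the outline; the cone at (0, 6.5) misses the remaining region (no effect) — 1 connected region; the cube at (6.5, 1.5) is absent (z outside [7.5, 19]); After the difference (first − rest): none of the subtracted shapes is present at this height, so that combined region is unchanged — 1 connected region. Overall, the cross-section is a single solid region. The nearest boundary edge runs (0.00, 17.50)→(14.50, 17.50); distance from the point to it = 3.00 mm. The point is inside the cross-section and 3.00 mm from the nearest boundary — more than the 0.8 mm shell width (2 × 0.4), so it's in the infill interior.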